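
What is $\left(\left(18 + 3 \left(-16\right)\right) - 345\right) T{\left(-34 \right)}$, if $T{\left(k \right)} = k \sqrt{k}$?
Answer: $12750 i \sqrt{34} \approx 74345.0 i$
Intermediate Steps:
$T{\left(k \right)} = k^{\frac{3}{2}}$
$\left(\left(18 + 3 \left(-16\right)\right) - 345\right) T{\left(-34 \right)} = \left(\left(18 + 3 \left(-16\right)\right) - 345\right) \left(-34\right)^{\frac{3}{2}} = \left(\left(18 - 48\right) - 345\right) \left(- 34 i \sqrt{34}\right) = \left(-30 - 345\right) \left(- 34 i \sqrt{34}\right) = - 375 \left(- 34 i \sqrt{34}\right) = 12750 i \sqrt{34}$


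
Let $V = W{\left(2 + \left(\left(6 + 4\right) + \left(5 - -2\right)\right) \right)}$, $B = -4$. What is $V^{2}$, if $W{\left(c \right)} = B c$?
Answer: $5776$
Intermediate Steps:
$W{\left(c \right)} = - 4 c$
$V = -76$ ($V = - 4 \left(2 + \left(\left(6 + 4\right) + \left(5 - -2\right)\right)\right) = - 4 \left(2 + \left(10 + \left(5 + 2\right)\right)\right) = - 4 \left(2 + \left(10 + 7\right)\right) = - 4 \left(2 + 17\right) = \left(-4\right) 19 = -76$)
$V^{2} = \left(-76\right)^{2} = 5776$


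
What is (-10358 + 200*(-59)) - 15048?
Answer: -37206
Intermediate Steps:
(-10358 + 200*(-59)) - 15048 = (-10358 - 11800) - 15048 = -22158 - 15048 = -37206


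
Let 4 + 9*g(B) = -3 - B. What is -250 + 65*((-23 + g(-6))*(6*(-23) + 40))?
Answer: 1322710/9 ≈ 1.4697e+5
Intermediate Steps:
g(B) = -7/9 - B/9 (g(B) = -4/9 + (-3 - B)/9 = -4/9 + (-⅓ - B/9) = -7/9 - B/9)
-250 + 65*((-23 + g(-6))*(6*(-23) + 40)) = -250 + 65*((-23 + (-7/9 - ⅑*(-6)))*(6*(-23) + 40)) = -250 + 65*((-23 + (-7/9 + ⅔))*(-138 + 40)) = -250 + 65*((-23 - ⅑)*(-98)) = -250 + 65*(-208/9*(-98)) = -250 + 65*(20384/9) = -250 + 1324960/9 = 1322710/9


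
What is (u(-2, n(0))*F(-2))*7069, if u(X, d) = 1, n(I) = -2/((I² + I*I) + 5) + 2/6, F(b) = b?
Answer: -14138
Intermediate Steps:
n(I) = ⅓ - 2/(5 + 2*I²) (n(I) = -2/((I² + I²) + 5) + 2*(⅙) = -2/(2*I² + 5) + ⅓ = -2/(5 + 2*I²) + ⅓ = ⅓ - 2/(5 + 2*I²))
(u(-2, n(0))*F(-2))*7069 = (1*(-2))*7069 = -2*7069 = -14138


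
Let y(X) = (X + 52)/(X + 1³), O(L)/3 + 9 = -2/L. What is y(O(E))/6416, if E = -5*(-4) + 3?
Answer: -569/3875264 ≈ -0.00014683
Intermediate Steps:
E = 23 (E = 20 + 3 = 23)
O(L) = -27 - 6/L (O(L) = -27 + 3*(-2/L) = -27 - 6/L)
y(X) = (52 + X)/(1 + X) (y(X) = (52 + X)/(X + 1) = (52 + X)/(1 + X))
y(O(E))/6416 = ((52 + (-27 - 6/23))/(1 + (-27 - 6/23)))/6416 = ((52 + (-27 - 6*1/23))/(1 + (-27 - 6*1/23)))*(1/6416) = ((52 + (-27 - 6/23))/(1 + (-27 - 6/23)))*(1/6416) = ((52 - 627/23)/(1 - 627/23))*(1/6416) = ((569/23)/(-604/23))*(1/6416) = -23/604*569/23*(1/6416) = -569/604*1/6416 = -569/3875264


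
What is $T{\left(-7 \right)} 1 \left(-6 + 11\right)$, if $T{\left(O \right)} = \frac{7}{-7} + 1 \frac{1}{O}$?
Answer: $- \frac{40}{7} \approx -5.7143$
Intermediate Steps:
$T{\left(O \right)} = -1 + \frac{1}{O}$ ($T{\left(O \right)} = 7 \left(- \frac{1}{7}\right) + \frac{1}{O} = -1 + \frac{1}{O}$)
$T{\left(-7 \right)} 1 \left(-6 + 11\right) = \frac{1 - -7}{-7} \cdot 1 \left(-6 + 11\right) = - \frac{1 + 7}{7} \cdot 1 \cdot 5 = \left(- \frac{1}{7}\right) 8 \cdot 5 = \left(- \frac{8}{7}\right) 5 = - \frac{40}{7}$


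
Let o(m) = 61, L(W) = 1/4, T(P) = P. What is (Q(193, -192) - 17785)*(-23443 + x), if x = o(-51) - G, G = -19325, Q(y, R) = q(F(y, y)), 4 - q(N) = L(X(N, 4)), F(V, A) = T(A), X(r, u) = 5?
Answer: 288554125/4 ≈ 7.2138e+7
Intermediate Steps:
L(W) = ¼ (L(W) = 1*(¼) = ¼)
F(V, A) = A
q(N) = 15/4 (q(N) = 4 - 1*¼ = 4 - ¼ = 15/4)
Q(y, R) = 15/4
x = 19386 (x = 61 - 1*(-19325) = 61 + 19325 = 19386)
(Q(193, -192) - 17785)*(-23443 + x) = (15/4 - 17785)*(-23443 + 19386) = -71125/4*(-4057) = 288554125/4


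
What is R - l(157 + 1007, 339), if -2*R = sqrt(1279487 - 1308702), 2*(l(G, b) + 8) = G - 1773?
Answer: 625/2 - I*sqrt(29215)/2 ≈ 312.5 - 85.462*I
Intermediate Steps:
l(G, b) = -1789/2 + G/2 (l(G, b) = -8 + (G - 1773)/2 = -8 + (-1773 + G)/2 = -8 + (-1773/2 + G/2) = -1789/2 + G/2)
R = -I*sqrt(29215)/2 (R = -sqrt(1279487 - 1308702)/2 = -I*sqrt(29215)/2 ≈ -85.462*I)
R - l(157 + 1007, 339) = -I*sqrt(29215)/2 - (-1789/2 + (157 + 1007)/2) = -I*sqrt(29215)/2 - (-1789/2 + (1/2)*1164) = -I*sqrt(29215)/2 - (-1789/2 + 582) = -I*sqrt(29215)/2 - 1*(-625/2) = -I*sqrt(29215)/2 + 625/2 = 625/2 - I*sqrt(29215)/2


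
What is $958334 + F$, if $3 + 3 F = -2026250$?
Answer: $\frac{848749}{3} \approx 2.8292 \cdot 10^{5}$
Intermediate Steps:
$F = - \frac{2026253}{3}$ ($F = -1 + \frac{1}{3} \left(-2026250\right) = -1 - \frac{2026250}{3} = - \frac{2026253}{3} \approx -6.7542 \cdot 10^{5}$)
$958334 + F = 958334 - \frac{2026253}{3} = \frac{848749}{3}$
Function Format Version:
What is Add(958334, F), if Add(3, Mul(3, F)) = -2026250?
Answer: Rational(848749, 3) ≈ 2.8292e+5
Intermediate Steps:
F = Rational(-2026253, 3) (F = Add(-1, Mul(Rational(1, 3), -2026250)) = Add(-1, Rational(-2026250, 3)) = Rational(-2026253, 3) ≈ -6.7542e+5)
Add(958334, F) = Add(958334, Rational(-2026253, 3)) = Rational(848749, 3)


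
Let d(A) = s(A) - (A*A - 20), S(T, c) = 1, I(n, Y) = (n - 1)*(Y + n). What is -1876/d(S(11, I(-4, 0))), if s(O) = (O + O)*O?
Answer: -268/3 ≈ -89.333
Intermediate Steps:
I(n, Y) = (-1 + n)*(Y + n)
s(O) = 2*O**2 (s(O) = (2*O)*O = 2*O**2)
d(A) = 20 + A**2 (d(A) = 2*A**2 - (A*A - 20) = 2*A**2 - (A**2 - 20) = 2*A**2 - (-20 + A**2) = 2*A**2 + (20 - A**2) = 20 + A**2)
-1876/d(S(11, I(-4, 0))) = -1876/(20 + 1**2) = -1876/(20 + 1) = -1876/21 = -1876*1/21 = -268/3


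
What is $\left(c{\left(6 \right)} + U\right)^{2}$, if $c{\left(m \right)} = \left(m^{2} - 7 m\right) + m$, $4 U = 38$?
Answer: $\frac{361}{4} \approx 90.25$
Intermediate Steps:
$U = \frac{19}{2}$ ($U = \frac{1}{4} \cdot 38 = \frac{19}{2} \approx 9.5$)
$c{\left(m \right)} = m^{2} - 6 m$
$\left(c{\left(6 \right)} + U\right)^{2} = \left(6 \left(-6 + 6\right) + \frac{19}{2}\right)^{2} = \left(6 \cdot 0 + \frac{19}{2}\right)^{2} = \left(0 + \frac{19}{2}\right)^{2} = \left(\frac{19}{2}\right)^{2} = \frac{361}{4}$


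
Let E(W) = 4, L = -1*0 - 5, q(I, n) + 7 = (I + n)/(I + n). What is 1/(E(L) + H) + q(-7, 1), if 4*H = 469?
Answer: -2906/485 ≈ -5.9918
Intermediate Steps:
H = 469/4 (H = (1/4)*469 = 469/4 ≈ 117.25)
q(I, n) = -6 (q(I, n) = -7 + (I + n)/(I + n) = -7 + 1 = -6)
L = -5 (L = 0 - 5 = -5)
1/(E(L) + H) + q(-7, 1) = 1/(4 + 469/4) - 6 = 1/(485/4) - 6 = 4/485 - 6 = -2906/485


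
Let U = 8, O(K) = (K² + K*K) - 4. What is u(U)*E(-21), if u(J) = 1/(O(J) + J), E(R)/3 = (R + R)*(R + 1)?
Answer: 210/11 ≈ 19.091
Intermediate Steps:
E(R) = 6*R*(1 + R) (E(R) = 3*((R + R)*(R + 1)) = 3*((2*R)*(1 + R)) = 3*(2*R*(1 + R)) = 6*R*(1 + R))
O(K) = -4 + 2*K² (O(K) = (K² + K²) - 4 = 2*K² - 4 = -4 + 2*K²)
u(J) = 1/(-4 + J + 2*J²) (u(J) = 1/((-4 + 2*J²) + J) = 1/(-4 + J + 2*J²))
u(U)*E(-21) = (6*(-21)*(1 - 21))/(-4 + 8 + 2*8²) = (6*(-21)*(-20))/(-4 + 8 + 2*64) = 2520/(-4 + 8 + 128) = 2520/132 = (1/132)*2520 = 210/11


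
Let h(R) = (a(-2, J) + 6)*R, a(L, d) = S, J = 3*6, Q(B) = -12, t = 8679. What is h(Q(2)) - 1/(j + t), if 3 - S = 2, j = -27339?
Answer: -1567439/18660 ≈ -84.000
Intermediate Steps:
S = 1 (S = 3 - 1*2 = 3 - 2 = 1)
J = 18
a(L, d) = 1
h(R) = 7*R (h(R) = (1 + 6)*R = 7*R)
h(Q(2)) - 1/(j + t) = 7*(-12) - 1/(-27339 + 8679) = -84 - 1/(-18660) = -84 - 1*(-1/18660) = -84 + 1/18660 = -1567439/18660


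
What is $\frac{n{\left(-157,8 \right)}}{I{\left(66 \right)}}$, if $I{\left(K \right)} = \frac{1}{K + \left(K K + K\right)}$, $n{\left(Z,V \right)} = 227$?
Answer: $1018776$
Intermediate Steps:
$I{\left(K \right)} = \frac{1}{K^{2} + 2 K}$ ($I{\left(K \right)} = \frac{1}{K + \left(K^{2} + K\right)} = \frac{1}{K + \left(K + K^{2}\right)} = \frac{1}{K^{2} + 2 K}$)
$\frac{n{\left(-157,8 \right)}}{I{\left(66 \right)}} = \frac{227}{\frac{1}{66} \frac{1}{2 + 66}} = \frac{227}{\frac{1}{66} \cdot \frac{1}{68}} = 227 \frac{1}{\frac{1}{4488}} = 227 \cdot 4488 = 1018776$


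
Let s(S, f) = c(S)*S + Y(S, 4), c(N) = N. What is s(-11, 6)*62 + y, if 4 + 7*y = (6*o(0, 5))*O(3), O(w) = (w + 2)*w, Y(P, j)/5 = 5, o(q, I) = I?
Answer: 63810/7 ≈ 9115.7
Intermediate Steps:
Y(P, j) = 25 (Y(P, j) = 5*5 = 25)
O(w) = w*(2 + w) (O(w) = (2 + w)*w = w*(2 + w))
y = 446/7 (y = -4/7 + ((6*5)*(3*(2 + 3)))/7 = -4/7 + (30*(3*5))/7 = -4/7 + (30*15)/7 = -4/7 + (1/7)*450 = -4/7 + 450/7 = 446/7 ≈ 63.714)
s(S, f) = 25 + S**2 (s(S, f) = S*S + 25 = S**2 + 25 = 25 + S**2)
s(-11, 6)*62 + y = (25 + (-11)**2)*62 + 446/7 = (25 + 121)*62 + 446/7 = 146*62 + 446/7 = 9052 + 446/7 = 63810/7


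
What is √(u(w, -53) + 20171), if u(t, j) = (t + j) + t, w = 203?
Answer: 2*√5131 ≈ 143.26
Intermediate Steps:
u(t, j) = j + 2*t (u(t, j) = (j + t) + t = j + 2*t)
√(u(w, -53) + 20171) = √((-53 + 2*203) + 20171) = √((-53 + 406) + 20171) = √(353 + 20171) = √20524 = 2*√5131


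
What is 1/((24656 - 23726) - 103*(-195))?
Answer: 1/21015 ≈ 4.7585e-5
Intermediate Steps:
1/((24656 - 23726) - 103*(-195)) = 1/(930 + 20085) = 1/21015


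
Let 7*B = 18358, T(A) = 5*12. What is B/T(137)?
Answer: 9179/210 ≈ 43.710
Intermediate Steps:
T(A) = 60
B = 18358/7 (B = (⅐)*18358 = 18358/7 ≈ 2622.6)
B/T(137) = (18358/7)/60 = (18358/7)*(1/60) = 9179/210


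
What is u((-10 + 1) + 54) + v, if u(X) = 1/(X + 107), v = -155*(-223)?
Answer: 5253881/152 ≈ 34565.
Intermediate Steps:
v = 34565
u(X) = 1/(107 + X)
u((-10 + 1) + 54) + v = 1/(107 + ((-10 + 1) + 54)) + 34565 = 1/(107 + (-9 + 54)) + 34565 = 1/(107 + 45) + 34565 = 1/152 + 34565 = 5253881/152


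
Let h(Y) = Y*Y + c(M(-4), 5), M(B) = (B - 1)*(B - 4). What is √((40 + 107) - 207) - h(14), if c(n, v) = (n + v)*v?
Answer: -421 + 2*I*√15 ≈ -421.0 + 7.746*I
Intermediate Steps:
M(B) = (-1 + B)*(-4 + B)
c(n, v) = v*(n + v)
h(Y) = 225 + Y² (h(Y) = Y*Y + 5*((4 + (-4)² - 5*(-4)) + 5) = Y² + 5*((4 + 16 + 20) + 5) = Y² + 5*(40 + 5) = Y² + 5*45 = Y² + 225 = 225 + Y²)
√((40 + 107) - 207) - h(14) = √((40 + 107) - 207) - (225 + 14²) = √(147 - 207) - (225 + 196) = √(-60) - 1*421 = 2*I*√15 - 421 = -421 + 2*I*√15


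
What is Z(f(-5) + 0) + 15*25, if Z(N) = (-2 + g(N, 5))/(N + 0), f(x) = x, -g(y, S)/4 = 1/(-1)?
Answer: 1873/5 ≈ 374.60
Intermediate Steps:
g(y, S) = 4 (g(y, S) = -4/(-1) = -4*(-1) = 4)
Z(N) = 2/N (Z(N) = (-2 + 4)/(N + 0) = 2/N)
Z(f(-5) + 0) + 15*25 = 2/(-5 + 0) + 15*25 = 2/(-5) + 375 = 2*(-1/5) + 375 = -2/5 + 375 = 1873/5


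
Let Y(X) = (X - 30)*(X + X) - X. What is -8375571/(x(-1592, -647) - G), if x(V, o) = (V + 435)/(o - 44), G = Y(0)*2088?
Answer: -5787519561/1157 ≈ -5.0022e+6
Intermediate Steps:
Y(X) = -X + 2*X*(-30 + X) (Y(X) = (-30 + X)*(2*X) - X = 2*X*(-30 + X) - X = -X + 2*X*(-30 + X))
G = 0 (G = (0*(-61 + 2*0))*2088 = (0*(-61 + 0))*2088 = (0*(-61))*2088 = 0*2088 = 0)
x(V, o) = (435 + V)/(-44 + o)
-8375571/(x(-1592, -647) - G) = -8375571/((435 - 1592)/(-44 - 647) - 1*0) = -8375571/(-1157/(-691) + 0) = -8375571/(-1/691*(-1157) + 0) = -8375571/(1157/691 + 0) = -8375571/1157/691 = -8375571*691/1157 = -5787519561/1157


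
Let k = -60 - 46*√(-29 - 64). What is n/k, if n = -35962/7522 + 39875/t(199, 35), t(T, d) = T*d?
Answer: -24732210/87487280027 + 18961361*I*√93/87487280027 ≈ -0.0002827 + 0.0020901*I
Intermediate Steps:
k = -60 - 46*I*√93 ≈ -60.0 - 443.61*I
n = 4946442/5239073 (n = -35962/7522 + 39875/((199*35)) = -35962*1/7522 + 39875/6965 = -17981/3761 + 39875*(1/6965) = -17981/3761 + 7975/1393 = 4946442/5239073 ≈ 0.94414)
n/k = 4946442/(5239073*(-60 - 46*I*√93))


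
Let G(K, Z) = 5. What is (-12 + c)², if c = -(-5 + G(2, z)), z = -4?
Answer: 144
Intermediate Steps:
c = 0 (c = -(-5 + 5) = -1*0 = 0)
(-12 + c)² = (-12 + 0)² = (-12)² = 144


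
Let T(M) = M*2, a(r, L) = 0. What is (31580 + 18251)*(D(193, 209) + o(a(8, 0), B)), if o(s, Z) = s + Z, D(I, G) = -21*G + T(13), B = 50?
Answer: -214921103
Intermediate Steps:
T(M) = 2*M
D(I, G) = 26 - 21*G (D(I, G) = -21*G + 2*13 = -21*G + 26 = 26 - 21*G)
o(s, Z) = Z + s
(31580 + 18251)*(D(193, 209) + o(a(8, 0), B)) = (31580 + 18251)*((26 - 21*209) + (50 + 0)) = 49831*((26 - 4389) + 50) = 49831*(-4363 + 50) = 49831*(-4313) = -214921103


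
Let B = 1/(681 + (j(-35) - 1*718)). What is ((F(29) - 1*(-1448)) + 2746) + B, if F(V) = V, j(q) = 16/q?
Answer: 5536318/1311 ≈ 4223.0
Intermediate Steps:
B = -35/1311 (B = 1/(681 + (16/(-35) - 1*718)) = 1/(681 + (16*(-1/35) - 718)) = 1/(681 + (-16/35 - 718)) = 1/(681 - 25146/35) = 1/(-1311/35) = -35/1311 ≈ -0.026697)
((F(29) - 1*(-1448)) + 2746) + B = ((29 - 1*(-1448)) + 2746) - 35/1311 = ((29 + 1448) + 2746) - 35/1311 = (1477 + 2746) - 35/1311 = 4223 - 35/1311 = 5536318/1311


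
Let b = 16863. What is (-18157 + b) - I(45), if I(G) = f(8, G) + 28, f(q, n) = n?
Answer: -1367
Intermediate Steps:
I(G) = 28 + G (I(G) = G + 28 = 28 + G)
(-18157 + b) - I(45) = (-18157 + 16863) - (28 + 45) = -1294 - 1*73 = -1294 - 73 = -1367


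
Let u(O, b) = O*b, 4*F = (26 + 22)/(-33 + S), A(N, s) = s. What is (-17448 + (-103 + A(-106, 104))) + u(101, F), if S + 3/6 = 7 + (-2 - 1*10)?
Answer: -1345843/77 ≈ -17478.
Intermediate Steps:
S = -11/2 (S = -1/2 + (7 + (-2 - 1*10)) = -1/2 + (7 + (-2 - 10)) = -1/2 + (7 - 12) = -1/2 - 5 = -11/2 ≈ -5.5000)
F = -24/77 (F = ((26 + 22)/(-33 - 11/2))/4 = (48/(-77/2))/4 = (48*(-2/77))/4 = (1/4)*(-96/77) = -24/77 ≈ -0.31169)
(-17448 + (-103 + A(-106, 104))) + u(101, F) = (-17448 + (-103 + 104)) + 101*(-24/77) = (-17448 + 1) - 2424/77 = -17447 - 2424/77 = -1345843/77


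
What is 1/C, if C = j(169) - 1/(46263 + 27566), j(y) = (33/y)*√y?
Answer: 959777/2436344 ≈ 0.39394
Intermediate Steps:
j(y) = 33/√y
C = 2436344/959777 (C = 33/√169 - 1/(46263 + 27566) = 33*(1/13) - 1/73829 = 33/13 - 1*1/73829 = 33/13 - 1/73829 = 2436344/959777 ≈ 2.5384)
1/C = 1/(2436344/959777) = 959777/2436344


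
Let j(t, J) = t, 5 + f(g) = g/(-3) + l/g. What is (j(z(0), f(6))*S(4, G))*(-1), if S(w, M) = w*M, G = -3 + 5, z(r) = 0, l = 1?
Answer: 0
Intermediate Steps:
f(g) = -5 + 1/g - g/3 (f(g) = -5 + (g/(-3) + 1/g) = -5 + (g*(-⅓) + 1/g) = -5 + (-g/3 + 1/g) = -5 + (1/g - g/3) = -5 + 1/g - g/3)
G = 2
S(w, M) = M*w
(j(z(0), f(6))*S(4, G))*(-1) = (0*(2*4))*(-1) = (0*8)*(-1) = 0*(-1) = 0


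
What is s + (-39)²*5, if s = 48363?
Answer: 55968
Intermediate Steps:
s + (-39)²*5 = 48363 + (-39)²*5 = 48363 + 1521*5 = 48363 + 7605 = 55968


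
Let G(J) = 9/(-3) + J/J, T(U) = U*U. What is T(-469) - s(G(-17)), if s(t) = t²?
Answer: 219957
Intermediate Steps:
T(U) = U²
G(J) = -2 (G(J) = 9*(-⅓) + 1 = -3 + 1 = -2)
T(-469) - s(G(-17)) = (-469)² - 1*(-2)² = 219961 - 1*4 = 219961 - 4 = 219957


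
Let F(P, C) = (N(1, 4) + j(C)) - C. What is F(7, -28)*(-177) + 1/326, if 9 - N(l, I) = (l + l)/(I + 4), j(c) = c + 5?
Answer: -1586803/652 ≈ -2433.7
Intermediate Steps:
j(c) = 5 + c
N(l, I) = 9 - 2*l/(4 + I) (N(l, I) = 9 - (l + l)/(I + 4) = 9 - 2*l/(4 + I))
F(P, C) = 55/4 (F(P, C) = ((36 - 2*1 + 9*4)/(4 + 4) + (5 + C)) - C = ((36 - 2 + 36)/8 + (5 + C)) - C = ((⅛)*70 + (5 + C)) - C = (35/4 + (5 + C)) - C = (55/4 + C) - C = 55/4)
F(7, -28)*(-177) + 1/326 = (55/4)*(-177) + 1/326 = -9735/4 + 1/326 = -1586803/652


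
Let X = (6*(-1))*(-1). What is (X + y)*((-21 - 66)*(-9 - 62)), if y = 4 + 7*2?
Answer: 148248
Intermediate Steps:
y = 18 (y = 4 + 14 = 18)
X = 6 (X = -6*(-1) = 6)
(X + y)*((-21 - 66)*(-9 - 62)) = (6 + 18)*((-21 - 66)*(-9 - 62)) = 24*(-87*(-71)) = 24*6177 = 148248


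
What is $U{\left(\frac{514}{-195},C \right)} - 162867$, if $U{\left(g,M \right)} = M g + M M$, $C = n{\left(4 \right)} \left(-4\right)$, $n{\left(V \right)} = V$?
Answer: $- \frac{31700921}{195} \approx -1.6257 \cdot 10^{5}$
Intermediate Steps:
$C = -16$ ($C = 4 \left(-4\right) = -16$)
$U{\left(g,M \right)} = M^{2} + M g$ ($U{\left(g,M \right)} = M g + M^{2} = M^{2} + M g$)
$U{\left(\frac{514}{-195},C \right)} - 162867 = - 16 \left(-16 + \frac{514}{-195}\right) - 162867 = - 16 \left(-16 + 514 \left(- \frac{1}{195}\right)\right) - 162867 = - 16 \left(-16 - \frac{514}{195}\right) - 162867 = \left(-16\right) \left(- \frac{3634}{195}\right) - 162867 = \frac{58144}{195} - 162867 = - \frac{31700921}{195}$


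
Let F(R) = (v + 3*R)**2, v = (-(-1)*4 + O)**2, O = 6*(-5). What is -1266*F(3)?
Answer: -594038850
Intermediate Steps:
O = -30
v = 676 (v = (-(-1)*4 - 30)**2 = (-1*(-4) - 30)**2 = (4 - 30)**2 = (-26)**2 = 676)
F(R) = (676 + 3*R)**2
-1266*F(3) = -1266*(676 + 3*3)**2 = -1266*(676 + 9)**2 = -1266*685**2 = -1266*469225 = -594038850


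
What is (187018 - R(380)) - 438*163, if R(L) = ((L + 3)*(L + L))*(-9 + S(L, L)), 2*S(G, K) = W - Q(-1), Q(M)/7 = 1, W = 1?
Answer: 3608584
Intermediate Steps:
Q(M) = 7 (Q(M) = 7*1 = 7)
S(G, K) = -3 (S(G, K) = (1 - 1*7)/2 = (1 - 7)/2 = (½)*(-6) = -3)
R(L) = -24*L*(3 + L) (R(L) = ((L + 3)*(L + L))*(-9 - 3) = ((3 + L)*(2*L))*(-12) = (2*L*(3 + L))*(-12) = -24*L*(3 + L))
(187018 - R(380)) - 438*163 = (187018 - (-24)*380*(3 + 380)) - 438*163 = (187018 - (-24)*380*383) - 71394 = (187018 - 1*(-3492960)) - 71394 = (187018 + 3492960) - 71394 = 3679978 - 71394 = 3608584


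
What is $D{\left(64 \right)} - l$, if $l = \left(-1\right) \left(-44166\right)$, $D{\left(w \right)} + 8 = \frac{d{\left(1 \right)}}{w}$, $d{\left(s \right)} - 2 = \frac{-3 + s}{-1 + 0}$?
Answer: $- \frac{706783}{16} \approx -44174.0$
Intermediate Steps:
$d{\left(s \right)} = 5 - s$ ($d{\left(s \right)} = 2 + \frac{-3 + s}{-1 + 0} = 2 + \frac{-3 + s}{-1} = 2 + \left(-3 + s\right) \left(-1\right) = 2 - \left(-3 + s\right) = 5 - s$)
$D{\left(w \right)} = -8 + \frac{4}{w}$ ($D{\left(w \right)} = -8 + \frac{5 - 1}{w} = -8 + \frac{4}{w}$)
$l = 44166$
$D{\left(64 \right)} - l = \left(-8 + \frac{4}{64}\right) - 44166 = \left(-8 + 4 \cdot \frac{1}{64}\right) - 44166 = \left(-8 + \frac{1}{16}\right) - 44166 = - \frac{127}{16} - 44166 = - \frac{706783}{16}$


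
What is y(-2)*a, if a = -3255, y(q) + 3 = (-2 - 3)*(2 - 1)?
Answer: 26040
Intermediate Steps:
y(q) = -8 (y(q) = -3 + (-2 - 3)*(2 - 1) = -3 - 5*1 = -3 - 5 = -8)
y(-2)*a = -8*(-3255) = 26040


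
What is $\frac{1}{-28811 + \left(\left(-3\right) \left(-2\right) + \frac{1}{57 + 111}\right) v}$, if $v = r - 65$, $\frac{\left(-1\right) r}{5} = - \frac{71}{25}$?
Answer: $- \frac{420}{12228763} \approx -3.4345 \cdot 10^{-5}$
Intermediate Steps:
$r = \frac{71}{5}$ ($r = - 5 \left(- \frac{71}{25}\right) = - 5 \left(\left(-71\right) \frac{1}{25}\right) = \left(-5\right) \left(- \frac{71}{25}\right) = \frac{71}{5} \approx 14.2$)
$v = - \frac{254}{5}$ ($v = \frac{71}{5} - 65 = - \frac{254}{5} \approx -50.8$)
$\frac{1}{-28811 + \left(\left(-3\right) \left(-2\right) + \frac{1}{57 + 111}\right) v} = \frac{1}{-28811 + \left(\left(-3\right) \left(-2\right) + \frac{1}{57 + 111}\right) \left(- \frac{254}{5}\right)} = \frac{1}{-28811 + \left(6 + \frac{1}{168}\right) \left(- \frac{254}{5}\right)} = \frac{1}{-28811 + \frac{1009}{168} \left(- \frac{254}{5}\right)} = \frac{1}{-28811 - \frac{128143}{420}} = \frac{1}{- \frac{12228763}{420}} = - \frac{420}{12228763}$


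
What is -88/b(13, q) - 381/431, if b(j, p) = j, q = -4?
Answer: -42881/5603 ≈ -7.6532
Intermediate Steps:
-88/b(13, q) - 381/431 = -88/13 - 381/431 = -42881/5603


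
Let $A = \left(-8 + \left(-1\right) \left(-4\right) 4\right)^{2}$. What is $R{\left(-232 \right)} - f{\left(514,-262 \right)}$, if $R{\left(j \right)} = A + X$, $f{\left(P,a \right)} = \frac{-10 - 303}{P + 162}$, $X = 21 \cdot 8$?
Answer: $\frac{157145}{676} \approx 232.46$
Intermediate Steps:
$A = 64$ ($A = \left(-8 + 4 \cdot 4\right)^{2} = \left(-8 + 16\right)^{2} = 8^{2} = 64$)
$X = 168$
$f{\left(P,a \right)} = - \frac{313}{162 + P}$
$R{\left(j \right)} = 232$ ($R{\left(j \right)} = 64 + 168 = 232$)
$R{\left(-232 \right)} - f{\left(514,-262 \right)} = 232 - - \frac{313}{162 + 514} = 232 - - \frac{313}{676} = 232 + \frac{313}{676} = \frac{157145}{676}$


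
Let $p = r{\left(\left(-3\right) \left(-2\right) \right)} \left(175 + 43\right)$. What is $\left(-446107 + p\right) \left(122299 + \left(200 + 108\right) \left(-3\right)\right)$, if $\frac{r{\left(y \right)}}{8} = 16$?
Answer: $-50759389125$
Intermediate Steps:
$r{\left(y \right)} = 128$ ($r{\left(y \right)} = 8 \cdot 16 = 128$)
$p = 27904$ ($p = 128 \left(175 + 43\right) = 128 \cdot 218 = 27904$)
$\left(-446107 + p\right) \left(122299 + \left(200 + 108\right) \left(-3\right)\right) = \left(-446107 + 27904\right) \left(122299 + \left(200 + 108\right) \left(-3\right)\right) = - 418203 \left(122299 + 308 \left(-3\right)\right) = - 418203 \left(122299 - 924\right) = \left(-418203\right) 121375 = -50759389125$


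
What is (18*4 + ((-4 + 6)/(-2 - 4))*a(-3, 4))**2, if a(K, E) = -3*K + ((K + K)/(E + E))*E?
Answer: 4900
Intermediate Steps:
a(K, E) = -2*K (a(K, E) = -3*K + ((2*K)/((2*E)))*E = -3*K + ((2*K)*(1/(2*E)))*E = -3*K + (K/E)*E = -3*K + K = -2*K)
(18*4 + ((-4 + 6)/(-2 - 4))*a(-3, 4))**2 = (18*4 + ((-4 + 6)/(-2 - 4))*(-2*(-3)))**2 = (72 + (2/(-6))*6)**2 = (72 + (2*(-1/6))*6)**2 = (72 - 1/3*6)**2 = (72 - 2)**2 = 70**2 = 4900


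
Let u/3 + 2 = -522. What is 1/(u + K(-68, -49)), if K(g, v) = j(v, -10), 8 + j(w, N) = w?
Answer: -1/1629 ≈ -0.00061387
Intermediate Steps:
j(w, N) = -8 + w
K(g, v) = -8 + v
u = -1572 (u = -6 + 3*(-522) = -6 - 1566 = -1572)
1/(u + K(-68, -49)) = 1/(-1572 + (-8 - 49)) = 1/(-1572 - 57) = 1/(-1629) = -1/1629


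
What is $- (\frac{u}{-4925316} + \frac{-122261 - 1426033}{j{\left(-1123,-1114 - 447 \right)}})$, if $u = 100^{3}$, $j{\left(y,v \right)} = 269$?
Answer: $\frac{1906526552726}{331227501} \approx 5755.9$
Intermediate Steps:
$u = 1000000$
$- (\frac{u}{-4925316} + \frac{-122261 - 1426033}{j{\left(-1123,-1114 - 447 \right)}}) = - (\frac{1000000}{-4925316} + \frac{-122261 - 1426033}{269}) = - (1000000 \left(- \frac{1}{4925316}\right) + \left(-122261 - 1426033\right) \frac{1}{269}) = - (- \frac{250000}{1231329} - \frac{1548294}{269}) = \left(-1\right) \left(- \frac{1906526552726}{331227501}\right) = \frac{1906526552726}{331227501}$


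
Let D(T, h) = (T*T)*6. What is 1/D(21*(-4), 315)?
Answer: 1/42336 ≈ 2.3621e-5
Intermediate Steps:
D(T, h) = 6*T² (D(T, h) = T²*6 = 6*T²)
1/D(21*(-4), 315) = 1/(6*(21*(-4))²) = 1/(6*(-84)²) = 1/(6*7056) = 1/42336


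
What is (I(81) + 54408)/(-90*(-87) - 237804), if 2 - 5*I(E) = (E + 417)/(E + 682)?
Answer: -103783774/438675405 ≈ -0.23658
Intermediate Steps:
I(E) = 2/5 - (417 + E)/(5*(682 + E)) (I(E) = 2/5 - (E + 417)/(5*(E + 682)) = 2/5 - (417 + E)/(5*(682 + E)))
(I(81) + 54408)/(-90*(-87) - 237804) = ((947 + 81)/(5*(682 + 81)) + 54408)/(-90*(-87) - 237804) = ((1/5)*1028/763 + 54408)/(7830 - 237804) = ((1/5)*(1/763)*1028 + 54408)/(-229974) = (1028/3815 + 54408)*(-1/229974) = (207567548/3815)*(-1/229974) = -103783774/438675405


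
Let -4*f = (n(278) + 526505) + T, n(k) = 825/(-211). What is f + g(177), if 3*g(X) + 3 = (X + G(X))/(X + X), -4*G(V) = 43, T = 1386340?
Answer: -428634013153/896328 ≈ -4.7821e+5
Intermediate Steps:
n(k) = -825/211 (n(k) = 825*(-1/211) = -825/211)
G(V) = -43/4 (G(V) = -¼*43 = -43/4)
f = -201804735/422 (f = -((-825/211 + 526505) + 1386340)/4 = -(111091730/211 + 1386340)/4 = -¼*403609470/211 = -201804735/422 ≈ -4.7821e+5)
g(X) = -1 + (-43/4 + X)/(6*X) (g(X) = -1 + ((X - 43/4)/(X + X))/3 = -1 + ((-43/4 + X)/((2*X)))/3 = -1 + ((-43/4 + X)*(1/(2*X)))/3 = -1 + ((-43/4 + X)/(2*X))/3 = -1 + (-43/4 + X)/(6*X))
f + g(177) = -201804735/422 + (1/24)*(-43 - 20*177)/177 = -201804735/422 + (1/24)*(1/177)*(-43 - 3540) = -201804735/422 + (1/24)*(1/177)*(-3583) = -201804735/422 - 3583/4248 = -428634013153/896328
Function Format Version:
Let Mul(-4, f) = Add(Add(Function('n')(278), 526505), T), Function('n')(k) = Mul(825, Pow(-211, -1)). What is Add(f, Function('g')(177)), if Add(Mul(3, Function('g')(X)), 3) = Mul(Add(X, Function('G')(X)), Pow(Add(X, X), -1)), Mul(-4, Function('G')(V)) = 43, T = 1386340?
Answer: Rational(-428634013153, 896328) ≈ -4.7821e+5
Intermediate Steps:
Function('n')(k) = Rational(-825, 211) (Function('n')(k) = Mul(825, Rational(-1, 211)) = Rational(-825, 211))
Function('G')(V) = Rational(-43, 4) (Function('G')(V) = Mul(Rational(-1, 4), 43) = Rational(-43, 4))
f = Rational(-201804735, 422) (f = Mul(Rational(-1, 4), Add(Add(Rational(-825, 211), 526505), 1386340)) = Mul(Rational(-1, 4), Add(Rational(111091730, 211), 1386340)) = Mul(Rational(-1, 4), Rational(403609470, 211)) = Rational(-201804735, 422) ≈ -4.7821e+5)
Function('g')(X) = Add(-1, Mul(Rational(1, 6), Pow(X, -1), Add(Rational(-43, 4), X))) (Function('g')(X) = Add(-1, Mul(Rational(1, 3), Mul(Add(X, Rational(-43, 4)), Pow(Add(X, X), -1)))) = Add(-1, Mul(Rational(1, 3), Mul(Add(Rational(-43, 4), X), Pow(Mul(2, X), -1)))) = Add(-1, Mul(Rational(1, 3), Mul(Add(Rational(-43, 4), X), Mul(Rational(1, 2), Pow(X, -1))))) = Add(-1, Mul(Rational(1, 3), Mul(Rational(1, 2), Pow(X, -1), Add(Rational(-43, 4), X)))) = Add(-1, Mul(Rational(1, 6), Pow(X, -1), Add(Rational(-43, 4), X))))
Add(f, Function('g')(177)) = Add(Rational(-201804735, 422), Mul(Rational(1, 24), Pow(177, -1), Add(-43, Mul(-20, 177)))) = Add(Rational(-201804735, 422), Mul(Rational(1, 24), Rational(1, 177), Add(-43, -3540))) = Add(Rational(-201804735, 422), Mul(Rational(1, 24), Rational(1, 177), -3583)) = Add(Rational(-201804735, 422), Rational(-3583, 4248)) = Rational(-428634013153, 896328)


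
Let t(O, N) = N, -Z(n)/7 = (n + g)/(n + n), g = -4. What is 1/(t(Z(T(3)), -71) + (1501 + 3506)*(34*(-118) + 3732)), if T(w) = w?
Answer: -1/1402031 ≈ -7.1325e-7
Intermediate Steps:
Z(n) = -7*(-4 + n)/(2*n) (Z(n) = -7*(n - 4)/(n + n) = -7*(-4 + n)/(2*n))
1/(t(Z(T(3)), -71) + (1501 + 3506)*(34*(-118) + 3732)) = 1/(-71 + (1501 + 3506)*(34*(-118) + 3732)) = 1/(-71 + 5007*(-4012 + 3732)) = 1/(-71 + 5007*(-280)) = 1/(-71 - 1401960) = 1/(-1402031) = -1/1402031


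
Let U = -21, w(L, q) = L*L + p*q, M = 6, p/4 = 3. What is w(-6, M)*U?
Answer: -2268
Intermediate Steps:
p = 12 (p = 4*3 = 12)
w(L, q) = L² + 12*q (w(L, q) = L*L + 12*q = L² + 12*q)
w(-6, M)*U = ((-6)² + 12*6)*(-21) = (36 + 72)*(-21) = 108*(-21) = -2268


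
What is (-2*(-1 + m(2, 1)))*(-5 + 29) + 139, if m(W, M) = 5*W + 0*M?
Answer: -293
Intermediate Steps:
m(W, M) = 5*W (m(W, M) = 5*W + 0 = 5*W)
(-2*(-1 + m(2, 1)))*(-5 + 29) + 139 = (-2*(-1 + 5*2))*(-5 + 29) + 139 = -2*(-1 + 10)*24 + 139 = -2*9*24 + 139 = -18*24 + 139 = -432 + 139 = -293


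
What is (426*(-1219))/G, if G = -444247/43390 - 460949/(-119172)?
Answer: 1342601682602760/16470613187 ≈ 81515.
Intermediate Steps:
G = -16470613187/2585436540 (G = -444247*1/43390 - 460949*(-1/119172) = -444247/43390 + 460949/119172 = -16470613187/2585436540 ≈ -6.3705)
(426*(-1219))/G = (426*(-1219))/(-16470613187/2585436540) = -519294*(-2585436540/16470613187) = 1342601682602760/16470613187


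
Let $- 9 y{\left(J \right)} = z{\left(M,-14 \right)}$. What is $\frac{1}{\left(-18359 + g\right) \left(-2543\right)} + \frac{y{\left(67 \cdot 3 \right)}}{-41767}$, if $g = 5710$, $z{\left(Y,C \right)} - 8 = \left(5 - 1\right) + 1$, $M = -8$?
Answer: $\frac{418539194}{12091448890521} \approx 3.4614 \cdot 10^{-5}$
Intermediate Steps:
$z{\left(Y,C \right)} = 13$ ($z{\left(Y,C \right)} = 8 + \left(\left(5 - 1\right) + 1\right) = 8 + \left(4 + 1\right) = 8 + 5 = 13$)
$y{\left(J \right)} = - \frac{13}{9}$ ($y{\left(J \right)} = \left(- \frac{1}{9}\right) 13 = - \frac{13}{9}$)
$\frac{1}{\left(-18359 + g\right) \left(-2543\right)} + \frac{y{\left(67 \cdot 3 \right)}}{-41767} = \frac{1}{\left(-18359 + 5710\right) \left(-2543\right)} - \frac{13}{9 \left(-41767\right)} = \frac{1}{-12649} \left(- \frac{1}{2543}\right) - - \frac{13}{375903} = \left(- \frac{1}{12649}\right) \left(- \frac{1}{2543}\right) + \frac{13}{375903} = \frac{1}{32166407} + \frac{13}{375903} = \frac{418539194}{12091448890521}$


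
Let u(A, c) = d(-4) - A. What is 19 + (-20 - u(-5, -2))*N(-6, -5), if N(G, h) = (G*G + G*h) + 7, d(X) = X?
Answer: -1514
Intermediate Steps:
u(A, c) = -4 - A
N(G, h) = 7 + G**2 + G*h (N(G, h) = (G**2 + G*h) + 7 = 7 + G**2 + G*h)
19 + (-20 - u(-5, -2))*N(-6, -5) = 19 + (-20 - (-4 - 1*(-5)))*(7 + (-6)**2 - 6*(-5)) = 19 + (-20 - (-4 + 5))*(7 + 36 + 30) = 19 + (-20 - 1*1)*73 = 19 + (-20 - 1)*73 = 19 - 21*73 = 19 - 1533 = -1514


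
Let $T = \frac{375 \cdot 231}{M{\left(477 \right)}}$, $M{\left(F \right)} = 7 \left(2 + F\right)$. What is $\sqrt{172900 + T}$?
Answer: $\frac{5 \sqrt{1587051061}}{479} \approx 415.84$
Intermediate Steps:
$M{\left(F \right)} = 14 + 7 F$
$T = \frac{12375}{479}$ ($T = \frac{375 \cdot 231}{14 + 7 \cdot 477} = \frac{86625}{14 + 3339} = \frac{86625}{3353} = 86625 \cdot \frac{1}{3353} = \frac{12375}{479} \approx 25.835$)
$\sqrt{172900 + T} = \sqrt{172900 + \frac{12375}{479}} = \sqrt{\frac{82831475}{479}} = \frac{5 \sqrt{1587051061}}{479}$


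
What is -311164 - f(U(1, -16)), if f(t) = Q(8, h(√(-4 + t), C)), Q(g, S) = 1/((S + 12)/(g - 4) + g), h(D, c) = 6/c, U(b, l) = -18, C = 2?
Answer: -14624712/47 ≈ -3.1116e+5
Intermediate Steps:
Q(g, S) = 1/(g + (12 + S)/(-4 + g)) (Q(g, S) = 1/((12 + S)/(-4 + g) + g) = 1/(g + (12 + S)/(-4 + g)))
f(t) = 4/47 (f(t) = (-4 + 8)/(12 + 6/2 + 8² - 4*8) = 4/(12 + 6*(½) + 64 - 32) = 4/(12 + 3 + 64 - 32) = 4/47)
-311164 - f(U(1, -16)) = -311164 - 1*4/47 = -311164 - 4/47 = -14624712/47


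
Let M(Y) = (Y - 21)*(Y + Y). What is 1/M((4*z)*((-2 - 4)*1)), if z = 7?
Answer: 1/63504 ≈ 1.5747e-5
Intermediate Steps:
M(Y) = 2*Y*(-21 + Y) (M(Y) = (-21 + Y)*(2*Y) = 2*Y*(-21 + Y))
1/M((4*z)*((-2 - 4)*1)) = 1/(2*((4*7)*((-2 - 4)*1))*(-21 + (4*7)*((-2 - 4)*1))) = 1/(2*(28*(-6*1))*(-21 + 28*(-6*1))) = 1/(2*(28*(-6))*(-21 + 28*(-6))) = 1/(2*(-168)*(-21 - 168)) = 1/(2*(-168)*(-189)) = 1/63504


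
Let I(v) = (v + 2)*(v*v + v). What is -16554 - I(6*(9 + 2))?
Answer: -317250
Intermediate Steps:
I(v) = (2 + v)*(v + v²) (I(v) = (2 + v)*(v² + v) = (2 + v)*(v + v²))
-16554 - I(6*(9 + 2)) = -16554 - 6*(9 + 2)*(2 + (6*(9 + 2))² + 3*(6*(9 + 2))) = -16554 - 6*11*(2 + (6*11)² + 3*(6*11)) = -16554 - 66*(2 + 66² + 3*66) = -16554 - 66*(2 + 4356 + 198) = -16554 - 66*4556 = -16554 - 1*300696 = -16554 - 300696 = -317250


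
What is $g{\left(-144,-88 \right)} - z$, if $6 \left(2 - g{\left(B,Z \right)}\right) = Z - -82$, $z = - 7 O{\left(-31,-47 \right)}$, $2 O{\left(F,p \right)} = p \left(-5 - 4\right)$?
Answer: $\frac{2967}{2} \approx 1483.5$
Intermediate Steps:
$O{\left(F,p \right)} = - \frac{9 p}{2}$ ($O{\left(F,p \right)} = \frac{p \left(-5 - 4\right)}{2} = \frac{p \left(-9\right)}{2} = \frac{\left(-9\right) p}{2} = - \frac{9 p}{2}$)
$z = - \frac{2961}{2}$ ($z = - 7 \left(\left(- \frac{9}{2}\right) \left(-47\right)\right) = \left(-7\right) \frac{423}{2} = - \frac{2961}{2} \approx -1480.5$)
$g{\left(B,Z \right)} = - \frac{35}{3} - \frac{Z}{6}$ ($g{\left(B,Z \right)} = 2 - \frac{Z - -82}{6} = 2 - \frac{Z + 82}{6} = 2 - \frac{82 + Z}{6} = 2 - \left(\frac{41}{3} + \frac{Z}{6}\right) = - \frac{35}{3} - \frac{Z}{6}$)
$g{\left(-144,-88 \right)} - z = \left(- \frac{35}{3} - - \frac{44}{3}\right) - - \frac{2961}{2} = \left(- \frac{35}{3} + \frac{44}{3}\right) + \frac{2961}{2} = 3 + \frac{2961}{2} = \frac{2967}{2}$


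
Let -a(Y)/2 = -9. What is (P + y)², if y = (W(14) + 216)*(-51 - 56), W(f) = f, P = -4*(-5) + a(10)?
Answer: 603783184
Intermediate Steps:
a(Y) = 18 (a(Y) = -2*(-9) = 18)
P = 38 (P = -4*(-5) + 18 = 20 + 18 = 38)
y = -24610 (y = (14 + 216)*(-51 - 56) = 230*(-107) = -24610)
(P + y)² = (38 - 24610)² = (-24572)² = 603783184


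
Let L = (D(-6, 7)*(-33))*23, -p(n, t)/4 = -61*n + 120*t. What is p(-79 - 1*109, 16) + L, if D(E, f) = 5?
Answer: -57347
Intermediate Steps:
p(n, t) = -480*t + 244*n (p(n, t) = -4*(-61*n + 120*t) = -480*t + 244*n)
L = -3795 (L = (5*(-33))*23 = -165*23 = -3795)
p(-79 - 1*109, 16) + L = (-480*16 + 244*(-79 - 1*109)) - 3795 = (-7680 + 244*(-79 - 109)) - 3795 = (-7680 + 244*(-188)) - 3795 = (-7680 - 45872) - 3795 = -53552 - 3795 = -57347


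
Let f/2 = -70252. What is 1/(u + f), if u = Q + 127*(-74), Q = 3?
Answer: -1/149899 ≈ -6.6712e-6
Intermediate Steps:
f = -140504 (f = 2*(-70252) = -140504)
u = -9395 (u = 3 + 127*(-74) = 3 - 9398 = -9395)
1/(u + f) = 1/(-9395 - 140504) = 1/(-149899) = -1/149899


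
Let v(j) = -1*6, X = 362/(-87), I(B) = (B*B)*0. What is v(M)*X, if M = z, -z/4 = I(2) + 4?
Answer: 724/29 ≈ 24.966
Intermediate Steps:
I(B) = 0 (I(B) = B²*0 = 0)
X = -362/87 (X = 362*(-1/87) = -362/87 ≈ -4.1609)
z = -16 (z = -4*(0 + 4) = -4*4 = -16)
M = -16
v(j) = -6
v(M)*X = -6*(-362/87) = 724/29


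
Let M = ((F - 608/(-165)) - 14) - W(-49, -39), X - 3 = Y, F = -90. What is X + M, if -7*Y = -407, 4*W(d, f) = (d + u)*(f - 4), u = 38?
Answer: -727291/4620 ≈ -157.42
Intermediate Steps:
W(d, f) = (-4 + f)*(38 + d)/4 (W(d, f) = ((d + 38)*(f - 4))/4 = ((38 + d)*(-4 + f))/4 = ((-4 + f)*(38 + d))/4 = (-4 + f)*(38 + d)/4)
Y = 407/7 (Y = -1/7*(-407) = 407/7 ≈ 58.143)
X = 428/7 (X = 3 + 407/7 = 428/7 ≈ 61.143)
M = -144253/660 (M = ((-90 - 608/(-165)) - 14) - (-38 - 1*(-49) + (19/2)*(-39) + (1/4)*(-49)*(-39)) = ((-90 - 608*(-1/165)) - 14) - (-38 + 49 - 741/2 + 1911/4) = ((-90 + 608/165) - 14) - 1*473/4 = (-14242/165 - 14) - 473/4 = -16552/165 - 473/4 = -144253/660 ≈ -218.57)
X + M = 428/7 - 144253/660 = -727291/4620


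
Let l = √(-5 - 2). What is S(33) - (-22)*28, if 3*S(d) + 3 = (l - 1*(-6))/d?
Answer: 20297/33 + I*√7/99 ≈ 615.06 + 0.026725*I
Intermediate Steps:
l = I*√7 (l = √(-7) = I*√7 ≈ 2.6458*I)
S(d) = -1 + (6 + I*√7)/(3*d) (S(d) = -1 + ((I*√7 - 1*(-6))/d)/3 = -1 + ((I*√7 + 6)/d)/3 = -1 + ((6 + I*√7)/d)/3 = -1 + (6 + I*√7)/(3*d))
S(33) - (-22)*28 = (2 - 1*33 + I*√7/3)/33 - (-22)*28 = (2 - 33 + I*√7/3)/33 - 1*(-616) = (-31 + I*√7/3)/33 + 616 = (-31/33 + I*√7/99) + 616 = 20297/33 + I*√7/99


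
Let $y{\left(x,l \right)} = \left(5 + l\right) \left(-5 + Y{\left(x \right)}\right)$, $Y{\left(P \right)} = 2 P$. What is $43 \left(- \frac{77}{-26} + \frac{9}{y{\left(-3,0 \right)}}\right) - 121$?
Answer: $- \frac{987}{1430} \approx -0.69021$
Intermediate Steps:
$y{\left(x,l \right)} = \left(-5 + 2 x\right) \left(5 + l\right)$ ($y{\left(x,l \right)} = \left(5 + l\right) \left(-5 + 2 x\right) = \left(-5 + 2 x\right) \left(5 + l\right)$)
$43 \left(- \frac{77}{-26} + \frac{9}{y{\left(-3,0 \right)}}\right) - 121 = 43 \left(- \frac{77}{-26} + \frac{9}{-25 - 0 + 10 \left(-3\right) + 2 \cdot 0 \left(-3\right)}\right) - 121 = 43 \left(\left(-77\right) \left(- \frac{1}{26}\right) + \frac{9}{-25 + 0 - 30 + 0}\right) - 121 = 43 \left(\frac{77}{26} + \frac{9}{-55}\right) - 121 = 43 \left(\frac{77}{26} + 9 \left(- \frac{1}{55}\right)\right) - 121 = 43 \left(\frac{77}{26} - \frac{9}{55}\right) - 121 = 43 \cdot \frac{4001}{1430} - 121 = \frac{172043}{1430} - 121 = - \frac{987}{1430}$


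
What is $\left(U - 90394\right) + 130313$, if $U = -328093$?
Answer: $-288174$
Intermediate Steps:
$\left(U - 90394\right) + 130313 = \left(-328093 - 90394\right) + 130313 = -418487 + 130313 = -288174$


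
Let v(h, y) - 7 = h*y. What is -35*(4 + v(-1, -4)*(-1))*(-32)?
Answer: -7840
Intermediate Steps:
v(h, y) = 7 + h*y
-35*(4 + v(-1, -4)*(-1))*(-32) = -35*(4 + (7 - 1*(-4))*(-1))*(-32) = -35*(4 + (7 + 4)*(-1))*(-32) = -35*(4 + 11*(-1))*(-32) = -35*(4 - 11)*(-32) = -35*(-7)*(-32) = 245*(-32) = -7840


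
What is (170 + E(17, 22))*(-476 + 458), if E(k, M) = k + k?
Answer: -3672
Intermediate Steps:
E(k, M) = 2*k
(170 + E(17, 22))*(-476 + 458) = (170 + 2*17)*(-476 + 458) = (170 + 34)*(-18) = 204*(-18) = -3672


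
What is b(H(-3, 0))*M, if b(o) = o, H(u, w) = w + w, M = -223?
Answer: 0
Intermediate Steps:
H(u, w) = 2*w
b(H(-3, 0))*M = (2*0)*(-223) = 0*(-223) = 0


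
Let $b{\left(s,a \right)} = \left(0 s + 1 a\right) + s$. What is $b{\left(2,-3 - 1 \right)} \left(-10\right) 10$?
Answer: $200$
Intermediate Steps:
$b{\left(s,a \right)} = a + s$ ($b{\left(s,a \right)} = \left(0 + a\right) + s = a + s$)
$b{\left(2,-3 - 1 \right)} \left(-10\right) 10 = \left(\left(-3 - 1\right) + 2\right) \left(-10\right) 10 = \left(-4 + 2\right) \left(-10\right) 10 = \left(-2\right) \left(-10\right) 10 = 20 \cdot 10 = 200$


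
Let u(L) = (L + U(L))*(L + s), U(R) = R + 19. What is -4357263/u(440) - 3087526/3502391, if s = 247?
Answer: -5722578303757/721040737561 ≈ -7.9366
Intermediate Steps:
U(R) = 19 + R
u(L) = (19 + 2*L)*(247 + L) (u(L) = (L + (19 + L))*(L + 247) = (19 + 2*L)*(247 + L))
-4357263/u(440) - 3087526/3502391 = -4357263/(4693 + 2*440**2 + 513*440) - 3087526/3502391 = -4357263/(4693 + 2*193600 + 225720) - 3087526*1/3502391 = -4357263/(4693 + 387200 + 225720) - 3087526/3502391 = -4357263/617613 - 3087526/3502391 = -4357263*1/617613 - 3087526/3502391 = -1452421/205871 - 3087526/3502391 = -5722578303757/721040737561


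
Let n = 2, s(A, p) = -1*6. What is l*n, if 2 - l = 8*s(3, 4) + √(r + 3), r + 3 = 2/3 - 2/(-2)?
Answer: 100 - 2*√15/3 ≈ 97.418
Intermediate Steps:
r = -4/3 (r = -3 + (2/3 - 2/(-2)) = -3 + (2*(⅓) - 2*(-½)) = -3 + (⅔ + 1) = -3 + 5/3 = -4/3 ≈ -1.3333)
s(A, p) = -6
l = 50 - √15/3 (l = 2 - (8*(-6) + √(-4/3 + 3)) = 2 - (-48 + √(5/3)) = 2 - (-48 + √15/3) = 2 + (48 - √15/3) = 50 - √15/3 ≈ 48.709)
l*n = (50 - √15/3)*2 = 100 - 2*√15/3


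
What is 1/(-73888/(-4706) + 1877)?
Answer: 2353/4453525 ≈ 0.00052835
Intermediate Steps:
1/(-73888/(-4706) + 1877) = 1/(-73888*(-1/4706) + 1877) = 1/(36944/2353 + 1877) = 1/(4453525/2353) = 2353/4453525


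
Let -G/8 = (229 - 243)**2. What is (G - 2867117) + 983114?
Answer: -1885571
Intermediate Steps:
G = -1568 (G = -8*(229 - 243)**2 = -8*(-14)**2 = -8*196 = -1568)
(G - 2867117) + 983114 = (-1568 - 2867117) + 983114 = -2868685 + 983114 = -1885571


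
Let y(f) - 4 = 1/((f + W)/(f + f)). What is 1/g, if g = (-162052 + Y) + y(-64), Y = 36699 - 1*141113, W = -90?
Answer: -77/20517510 ≈ -3.7529e-6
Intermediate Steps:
Y = -104414 (Y = 36699 - 141113 = -104414)
y(f) = 4 + 2*f/(-90 + f) (y(f) = 4 + 1/((f - 90)/(f + f)) = 4 + 1/((-90 + f)/((2*f))) = 4 + 1/((-90 + f)*(1/(2*f))) = 4 + 1/((-90 + f)/(2*f)) = 4 + 2*f/(-90 + f))
g = -20517510/77 (g = (-162052 - 104414) + 6*(-60 - 64)/(-90 - 64) = -266466 + 6*(-124)/(-154) = -266466 + 6*(-1/154)*(-124) = -266466 + 372/77 = -20517510/77 ≈ -2.6646e+5)
1/g = 1/(-20517510/77) = -77/20517510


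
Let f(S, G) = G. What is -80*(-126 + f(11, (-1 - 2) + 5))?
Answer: 9920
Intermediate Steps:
-80*(-126 + f(11, (-1 - 2) + 5)) = -80*(-126 + ((-1 - 2) + 5)) = -80*(-126 + (-3 + 5)) = -80*(-126 + 2) = -80*(-124) = 9920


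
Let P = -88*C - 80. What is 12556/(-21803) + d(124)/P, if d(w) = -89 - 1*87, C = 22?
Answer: -1342223/2747178 ≈ -0.48858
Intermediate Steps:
P = -2016 (P = -88*22 - 80 = -1936 - 80 = -2016)
d(w) = -176 (d(w) = -89 - 87 = -176)
12556/(-21803) + d(124)/P = 12556/(-21803) - 176/(-2016) = 12556*(-1/21803) - 176*(-1/2016) = -12556/21803 + 11/126 = -1342223/2747178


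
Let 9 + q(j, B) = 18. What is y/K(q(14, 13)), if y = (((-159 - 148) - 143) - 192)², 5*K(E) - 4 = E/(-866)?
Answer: 356934024/691 ≈ 5.1655e+5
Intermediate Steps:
q(j, B) = 9 (q(j, B) = -9 + 18 = 9)
K(E) = ⅘ - E/4330 (K(E) = ⅘ + (E/(-866))/5 = ⅘ + (E*(-1/866))/5 = ⅘ + (-E/866)/5 = ⅘ - E/4330)
y = 412164 (y = ((-307 - 143) - 192)² = (-450 - 192)² = (-642)² = 412164)
y/K(q(14, 13)) = 412164/(⅘ - 1/4330*9) = 412164/(⅘ - 9/4330) = 412164/(691/866) = 412164*(866/691) = 356934024/691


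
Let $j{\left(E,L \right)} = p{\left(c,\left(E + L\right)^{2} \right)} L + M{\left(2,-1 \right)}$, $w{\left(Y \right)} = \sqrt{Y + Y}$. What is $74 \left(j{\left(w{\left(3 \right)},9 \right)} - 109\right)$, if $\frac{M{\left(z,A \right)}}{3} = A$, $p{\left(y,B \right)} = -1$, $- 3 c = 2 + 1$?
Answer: $-8954$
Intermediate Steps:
$c = -1$ ($c = - \frac{2 + 1}{3} = \left(- \frac{1}{3}\right) 3 = -1$)
$M{\left(z,A \right)} = 3 A$
$w{\left(Y \right)} = \sqrt{2} \sqrt{Y}$ ($w{\left(Y \right)} = \sqrt{2 Y} = \sqrt{2} \sqrt{Y}$)
$j{\left(E,L \right)} = -3 - L$ ($j{\left(E,L \right)} = - L + 3 \left(-1\right) = - L - 3 = -3 - L$)
$74 \left(j{\left(w{\left(3 \right)},9 \right)} - 109\right) = 74 \left(\left(-3 - 9\right) - 109\right) = 74 \left(-12 - 109\right) = 74 \left(-121\right) = -8954$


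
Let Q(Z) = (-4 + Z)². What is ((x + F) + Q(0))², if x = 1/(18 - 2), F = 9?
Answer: 160801/256 ≈ 628.13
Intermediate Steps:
x = 1/16 ≈ 0.062500
((x + F) + Q(0))² = ((1/16 + 9) + (-4 + 0)²)² = (145/16 + (-4)²)² = (145/16 + 16)² = (401/16)² = 160801/256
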